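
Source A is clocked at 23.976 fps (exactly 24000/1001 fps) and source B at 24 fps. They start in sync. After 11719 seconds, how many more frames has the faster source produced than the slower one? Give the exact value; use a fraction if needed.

281256/1001 frames

A emits 24000/1001 × 11719 = 281256000/1001 frames; B emits 24 × 11719 = 281256.
Difference = 281256/1001 frames (≈ 280.9750); B is ahead of A.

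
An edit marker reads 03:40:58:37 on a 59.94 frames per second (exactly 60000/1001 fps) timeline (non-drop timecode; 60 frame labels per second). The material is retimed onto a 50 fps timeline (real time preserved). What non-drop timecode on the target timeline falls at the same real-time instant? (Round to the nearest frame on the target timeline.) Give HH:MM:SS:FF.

03:41:11:44

Source frame index: (3×3600 + 40×60 + 58) × 60 + 37 = 795517.
Real time: 795517 / (60000/1001) = 796312517/60000 s.
Target frame: (796312517/60000) × (50) = 796312517/1200 ≈ 663593.764 → 663594.
At 50 labels/s: frame 663594 → 03:41:11:44.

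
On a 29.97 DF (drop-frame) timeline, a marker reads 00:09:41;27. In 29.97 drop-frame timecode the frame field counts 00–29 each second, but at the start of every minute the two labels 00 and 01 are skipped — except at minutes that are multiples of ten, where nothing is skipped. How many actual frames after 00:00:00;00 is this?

17439

As if non-drop at 30 labels/s: (0 × 3600 + 9 × 60 + 41) × 30 + 27 = 17457.
Minute boundaries passed: 9; those not divisible by 10: 9 − 0 = 9; dropped labels = 2 × 9 = 18.
Actual frame index = 17457 − 18 = 17439.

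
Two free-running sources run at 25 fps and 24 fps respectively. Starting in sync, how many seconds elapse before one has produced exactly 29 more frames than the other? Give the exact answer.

The gap grows by |24 − 25| = 1 frame per second.
Time for a 29-frame gap: 29 ÷ (1) = 29 s.

29 seconds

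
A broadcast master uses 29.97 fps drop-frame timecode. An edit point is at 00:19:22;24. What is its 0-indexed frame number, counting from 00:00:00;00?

34848

Complete 10-minute blocks: 1, each 17982 frames → 17982.
Remaining 9 whole minutes in the current block: 1800 + 8 × 1798 = 16184 frames.
Within the current minute: 22 × 30 + 24 − 2 = 682 (labels ;00/;01 skipped at this minute). Total = 17982 + 16184 + 682 = 34848.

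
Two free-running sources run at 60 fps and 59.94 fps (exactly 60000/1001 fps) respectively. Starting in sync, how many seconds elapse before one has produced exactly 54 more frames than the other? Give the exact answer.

The gap grows by |60000/1001 − 60| = 60/1001 frames per second.
Time for a 54-frame gap: 54 ÷ (60/1001) = 900.9 s.

900.9 seconds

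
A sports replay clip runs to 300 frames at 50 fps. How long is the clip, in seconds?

6 seconds

Running time = 300 / (50) = 6 s.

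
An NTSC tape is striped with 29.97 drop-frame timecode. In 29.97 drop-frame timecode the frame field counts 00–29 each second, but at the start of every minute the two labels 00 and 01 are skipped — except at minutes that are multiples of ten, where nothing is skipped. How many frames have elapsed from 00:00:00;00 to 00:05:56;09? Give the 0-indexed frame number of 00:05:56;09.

As if non-drop at 30 labels/s: (0 × 3600 + 5 × 60 + 56) × 30 + 9 = 10689.
Minute boundaries passed: 5; those not divisible by 10: 5 − 0 = 5; dropped labels = 2 × 5 = 10.
Actual frame index = 10689 − 10 = 10679.

10679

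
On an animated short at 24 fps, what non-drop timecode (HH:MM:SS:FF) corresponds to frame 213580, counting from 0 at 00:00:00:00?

02:28:19:04

213580 ÷ 24 = 8899 full seconds, remainder 4 frames.
8899 s = 2 h 28 min 19 s.
Timecode: 02:28:19:04.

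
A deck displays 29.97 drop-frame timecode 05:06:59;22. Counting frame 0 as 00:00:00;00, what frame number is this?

Complete 10-minute blocks: 30, each 17982 frames → 539460.
Remaining 6 whole minutes in the current block: 1800 + 5 × 1798 = 10790 frames.
Within the current minute: 59 × 30 + 22 − 2 = 1790 (labels ;00/;01 skipped at this minute). Total = 539460 + 10790 + 1790 = 552040.

552040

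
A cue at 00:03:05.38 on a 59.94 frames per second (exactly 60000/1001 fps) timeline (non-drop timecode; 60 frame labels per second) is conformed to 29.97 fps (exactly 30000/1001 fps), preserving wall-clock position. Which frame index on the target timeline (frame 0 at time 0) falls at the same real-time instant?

frame 5569

Source frame index: (0×3600 + 3×60 + 5) × 60 + 38 = 11138.
Real time: 11138 / (60000/1001) = 5574569/30000 s.
Target frame: (5574569/30000) × (30000/1001) = 5569.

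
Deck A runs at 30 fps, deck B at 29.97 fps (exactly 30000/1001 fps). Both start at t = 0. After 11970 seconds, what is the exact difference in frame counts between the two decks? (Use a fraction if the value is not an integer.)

51300/143 frames

A emits 30 × 11970 = 359100 frames; B emits 30000/1001 × 11970 = 51300000/143.
Difference = 51300/143 frames (≈ 358.7413); B is behind A.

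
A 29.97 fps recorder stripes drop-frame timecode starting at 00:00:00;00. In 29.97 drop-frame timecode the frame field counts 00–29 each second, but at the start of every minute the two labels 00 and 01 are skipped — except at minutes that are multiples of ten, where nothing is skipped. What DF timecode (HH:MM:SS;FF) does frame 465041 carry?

Ten DF minutes hold 17982 frames, so frame 465041 lies in block 25 (frames 449550–467531) with 15491 frames into that block.
The block's first minute is 1800 frames and the rest 1798 each; 15491 frames reaches minute 8, so 25 × 18 + 8 × 2 = 466 labels have been skipped so far.
Adding those back, label number 465041 + 466 = 465507 at 30 labels/s is 15516 s + 27 f = 4 h 18 min 36 s frame 27, i.e. 04:18:36;27.

04:18:36;27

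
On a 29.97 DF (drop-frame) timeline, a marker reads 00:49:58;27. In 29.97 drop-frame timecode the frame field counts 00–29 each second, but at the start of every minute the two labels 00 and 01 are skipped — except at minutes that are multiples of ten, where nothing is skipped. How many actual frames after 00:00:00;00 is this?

Complete 10-minute blocks: 4, each 17982 frames → 71928.
Remaining 9 whole minutes in the current block: 1800 + 8 × 1798 = 16184 frames.
Within the current minute: 58 × 30 + 27 − 2 = 1765 (labels ;00/;01 skipped at this minute). Total = 71928 + 16184 + 1765 = 89877.

89877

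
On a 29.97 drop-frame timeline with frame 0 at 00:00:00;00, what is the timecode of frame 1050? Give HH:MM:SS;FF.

Ten DF minutes hold 17982 frames, so frame 1050 lies in block 0 (frames 0–17981) with 1050 frames into that block.
The block's first minute is 1800 frames and the rest 1798 each; 1050 frames reaches minute 0, so 0 × 18 + 0 × 2 = 0 labels have been skipped so far.
Adding those back, label number 1050 + 0 = 1050 at 30 labels/s is 35 s + 0 f = 0 h 0 min 35 s frame 0, i.e. 00:00:35;00.

00:00:35;00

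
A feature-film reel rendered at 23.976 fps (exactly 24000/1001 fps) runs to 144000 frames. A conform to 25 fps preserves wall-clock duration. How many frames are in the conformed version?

150150 frames

Target frames = source frames × (target rate / source rate) = 144000 × (25)/(24000/1001) = 144000 × 1001/960 = 150150.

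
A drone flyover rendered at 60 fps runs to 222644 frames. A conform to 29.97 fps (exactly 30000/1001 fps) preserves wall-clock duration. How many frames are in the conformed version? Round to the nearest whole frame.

111211 frames

Frames at target rate = 222644 × (30000/1001) / (60) = 111322000/1001 ≈ 111210.789.
Nearest whole frame: 111211.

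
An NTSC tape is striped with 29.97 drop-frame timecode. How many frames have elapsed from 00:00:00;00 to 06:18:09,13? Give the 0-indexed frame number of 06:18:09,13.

680001

Complete 10-minute blocks: 37, each 17982 frames → 665334.
Remaining 8 whole minutes in the current block: 1800 + 7 × 1798 = 14386 frames.
Within the current minute: 9 × 30 + 13 − 2 = 281 (labels ;00/;01 skipped at this minute). Total = 665334 + 14386 + 281 = 680001.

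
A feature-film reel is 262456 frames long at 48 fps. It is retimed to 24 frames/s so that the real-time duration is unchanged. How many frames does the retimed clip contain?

131228 frames

Target frames = source frames × (target rate / source rate) = 262456 × (24)/(48) = 262456 × 1/2 = 131228.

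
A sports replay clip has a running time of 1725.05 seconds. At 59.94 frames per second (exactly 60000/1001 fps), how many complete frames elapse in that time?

Frames = 1725.05 × 60000/1001 = 103503000/1001 ≈ 103399.6004.
Complete frames: 103399.

103399 frames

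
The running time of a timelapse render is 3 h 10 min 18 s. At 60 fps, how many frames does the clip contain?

685080 frames

3 h 10 min 18 s = 11418 s.
Frames = 11418 × 60 = 685080.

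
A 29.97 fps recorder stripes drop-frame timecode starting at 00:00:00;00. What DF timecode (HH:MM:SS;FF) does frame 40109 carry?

Each 10-minute DF block holds 10 × 60 × 30 − 9 × 2 = 17982 frames. 40109 ÷ 17982 → 2 full blocks, remainder 4145.
Within the partial block the first minute is 1800 frames and each further minute 1798, so 2 further minute boundaries passed. Total skipped labels = 18 × 2 + 2 × 2 = 40.
Non-drop label index = 40109 + 40 = 40149; at 30 labels/s that is 00:22:18:09, i.e. DF 00:22:18;09.

00:22:18;09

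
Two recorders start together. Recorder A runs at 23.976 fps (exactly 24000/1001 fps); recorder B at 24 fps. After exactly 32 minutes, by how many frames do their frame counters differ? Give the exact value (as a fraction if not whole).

32 min = 1920 s.
A emits 24000/1001 × 1920 = 46080000/1001 frames; B emits 24 × 1920 = 46080.
Difference = 46080/1001 frames (≈ 46.0340); B is ahead of A.

46080/1001 frames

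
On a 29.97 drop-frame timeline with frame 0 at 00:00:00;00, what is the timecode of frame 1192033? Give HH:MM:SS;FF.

11:02:54;05

Ten DF minutes hold 17982 frames, so frame 1192033 lies in block 66 (frames 1186812–1204793) with 5221 frames into that block.
The block's first minute is 1800 frames and the rest 1798 each; 5221 frames reaches minute 2, so 66 × 18 + 2 × 2 = 1192 labels have been skipped so far.
Adding those back, label number 1192033 + 1192 = 1193225 at 30 labels/s is 39774 s + 5 f = 11 h 2 min 54 s frame 5, i.e. 11:02:54;05.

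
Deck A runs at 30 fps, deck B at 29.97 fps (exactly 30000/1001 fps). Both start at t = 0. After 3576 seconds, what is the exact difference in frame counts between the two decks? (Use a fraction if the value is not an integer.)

107280/1001 frames

A emits 30 × 3576 = 107280 frames; B emits 30000/1001 × 3576 = 107280000/1001.
Difference = 107280/1001 frames (≈ 107.1728); B is behind A.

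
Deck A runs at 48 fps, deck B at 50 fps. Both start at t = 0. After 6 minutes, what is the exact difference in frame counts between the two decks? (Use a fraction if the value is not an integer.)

6 min = 360 s.
A emits 48 × 360 = 17280 frames; B emits 50 × 360 = 18000.
Difference = 720 frames; B is ahead of A.

720 frames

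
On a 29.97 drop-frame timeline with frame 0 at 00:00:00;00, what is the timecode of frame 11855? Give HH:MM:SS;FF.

00:06:35;17

Each 10-minute DF block holds 10 × 60 × 30 − 9 × 2 = 17982 frames. 11855 ÷ 17982 → 0 full blocks, remainder 11855.
Within the partial block the first minute is 1800 frames and each further minute 1798, so 6 further minute boundaries passed. Total skipped labels = 18 × 0 + 2 × 6 = 12.
Non-drop label index = 11855 + 12 = 11867; at 30 labels/s that is 00:06:35:17, i.e. DF 00:06:35;17.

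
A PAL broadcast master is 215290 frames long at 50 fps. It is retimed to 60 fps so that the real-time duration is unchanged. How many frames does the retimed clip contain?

Target frames = source frames × (target rate / source rate) = 215290 × (60)/(50) = 215290 × 6/5 = 258348.

258348 frames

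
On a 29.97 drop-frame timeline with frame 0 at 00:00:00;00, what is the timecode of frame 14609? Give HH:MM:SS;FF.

Each 10-minute DF block holds 10 × 60 × 30 − 9 × 2 = 17982 frames. 14609 ÷ 17982 → 0 full blocks, remainder 14609.
Within the partial block the first minute is 1800 frames and each further minute 1798, so 8 further minute boundaries passed. Total skipped labels = 18 × 0 + 2 × 8 = 16.
Non-drop label index = 14609 + 16 = 14625; at 30 labels/s that is 00:08:07:15, i.e. DF 00:08:07;15.

00:08:07;15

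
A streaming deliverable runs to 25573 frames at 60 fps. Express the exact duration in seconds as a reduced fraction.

Running time = 25573 ÷ (60) = 25573 × 1/60 = 25573/60 s.

25573/60 seconds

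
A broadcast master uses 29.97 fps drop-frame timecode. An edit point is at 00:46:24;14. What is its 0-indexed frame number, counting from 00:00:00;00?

83450

As if non-drop at 30 labels/s: (0 × 3600 + 46 × 60 + 24) × 30 + 14 = 83534.
Minute boundaries passed: 46; those not divisible by 10: 46 − 4 = 42; dropped labels = 2 × 42 = 84.
Actual frame index = 83534 − 84 = 83450.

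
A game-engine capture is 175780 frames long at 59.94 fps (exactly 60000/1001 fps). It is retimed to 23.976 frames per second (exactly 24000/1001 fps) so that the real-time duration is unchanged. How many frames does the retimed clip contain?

Target frames = source frames × (target rate / source rate) = 175780 × (24000/1001)/(60000/1001) = 175780 × 2/5 = 70312.

70312 frames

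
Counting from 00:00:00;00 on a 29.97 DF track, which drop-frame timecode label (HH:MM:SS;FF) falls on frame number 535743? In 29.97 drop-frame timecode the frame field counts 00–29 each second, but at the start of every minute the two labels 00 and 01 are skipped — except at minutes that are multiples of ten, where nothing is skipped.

Ten DF minutes hold 17982 frames, so frame 535743 lies in block 29 (frames 521478–539459) with 14265 frames into that block.
The block's first minute is 1800 frames and the rest 1798 each; 14265 frames reaches minute 7, so 29 × 18 + 7 × 2 = 536 labels have been skipped so far.
Adding those back, label number 535743 + 536 = 536279 at 30 labels/s is 17875 s + 29 f = 4 h 57 min 55 s frame 29, i.e. 04:57:55;29.

04:57:55;29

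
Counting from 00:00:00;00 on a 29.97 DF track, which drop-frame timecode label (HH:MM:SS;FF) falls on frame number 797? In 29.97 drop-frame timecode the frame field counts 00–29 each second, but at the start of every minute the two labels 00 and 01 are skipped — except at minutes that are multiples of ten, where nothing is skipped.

00:00:26;17

Each 10-minute DF block holds 10 × 60 × 30 − 9 × 2 = 17982 frames. 797 ÷ 17982 → 0 full blocks, remainder 797.
Within the partial block the first minute is 1800 frames and each further minute 1798, so 0 further minute boundaries passed. Total skipped labels = 18 × 0 + 2 × 0 = 0.
Non-drop label index = 797 + 0 = 797; at 30 labels/s that is 00:00:26:17, i.e. DF 00:00:26;17.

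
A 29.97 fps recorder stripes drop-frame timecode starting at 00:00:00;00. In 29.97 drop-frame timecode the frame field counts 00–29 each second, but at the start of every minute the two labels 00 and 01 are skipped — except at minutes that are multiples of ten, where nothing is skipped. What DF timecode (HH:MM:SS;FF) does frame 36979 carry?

00:20:33;25

Each 10-minute DF block holds 10 × 60 × 30 − 9 × 2 = 17982 frames. 36979 ÷ 17982 → 2 full blocks, remainder 1015.
Within the partial block the first minute is 1800 frames and each further minute 1798, so 0 further minute boundaries passed. Total skipped labels = 18 × 2 + 2 × 0 = 36.
Non-drop label index = 36979 + 36 = 37015; at 30 labels/s that is 00:20:33:25, i.e. DF 00:20:33;25.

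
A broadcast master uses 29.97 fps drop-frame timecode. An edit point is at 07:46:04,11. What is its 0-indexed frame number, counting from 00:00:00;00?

Complete 10-minute blocks: 46, each 17982 frames → 827172.
Remaining 6 whole minutes in the current block: 1800 + 5 × 1798 = 10790 frames.
Within the current minute: 4 × 30 + 11 − 2 = 129 (labels ;00/;01 skipped at this minute). Total = 827172 + 10790 + 129 = 838091.

838091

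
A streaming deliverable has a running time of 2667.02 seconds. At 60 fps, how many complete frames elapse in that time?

Frames = 2667.02 × 60 = 800106/5 ≈ 160021.2000.
Complete frames: 160021.

160021 frames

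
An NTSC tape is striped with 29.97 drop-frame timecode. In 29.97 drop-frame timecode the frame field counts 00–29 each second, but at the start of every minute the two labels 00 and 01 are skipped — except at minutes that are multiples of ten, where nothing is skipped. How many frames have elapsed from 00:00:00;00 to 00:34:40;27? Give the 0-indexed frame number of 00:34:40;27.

As if non-drop at 30 labels/s: (0 × 3600 + 34 × 60 + 40) × 30 + 27 = 62427.
Minute boundaries passed: 34; those not divisible by 10: 34 − 3 = 31; dropped labels = 2 × 31 = 62.
Actual frame index = 62427 − 62 = 62365.

62365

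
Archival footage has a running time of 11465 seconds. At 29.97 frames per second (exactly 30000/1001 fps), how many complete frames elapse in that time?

Frames = 11465 × 30000/1001 = 343950000/1001 ≈ 343606.3936.
Complete frames: 343606.

343606 frames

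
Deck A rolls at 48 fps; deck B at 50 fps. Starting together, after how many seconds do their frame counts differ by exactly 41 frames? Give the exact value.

20.5 seconds

The gap grows by |50 − 48| = 2 frames per second.
Time for a 41-frame gap: 41 ÷ (2) = 20.5 s.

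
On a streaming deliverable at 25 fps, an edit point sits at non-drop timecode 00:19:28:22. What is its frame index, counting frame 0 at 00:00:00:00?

frame 29222

Total seconds to the label: (0 × 3600 + 19 × 60 + 28) = 1168.
Frame index = 1168 × 25 + 22 = 29222.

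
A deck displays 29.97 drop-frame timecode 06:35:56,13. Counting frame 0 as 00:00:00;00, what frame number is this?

Complete 10-minute blocks: 39, each 17982 frames → 701298.
Remaining 5 whole minutes in the current block: 1800 + 4 × 1798 = 8992 frames.
Within the current minute: 56 × 30 + 13 − 2 = 1691 (labels ;00/;01 skipped at this minute). Total = 701298 + 8992 + 1691 = 711981.

711981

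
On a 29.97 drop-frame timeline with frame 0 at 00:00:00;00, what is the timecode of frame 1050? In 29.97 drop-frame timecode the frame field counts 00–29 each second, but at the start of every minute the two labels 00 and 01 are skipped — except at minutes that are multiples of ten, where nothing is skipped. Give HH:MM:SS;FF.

Ten DF minutes hold 17982 frames, so frame 1050 lies in block 0 (frames 0–17981) with 1050 frames into that block.
The block's first minute is 1800 frames and the rest 1798 each; 1050 frames reaches minute 0, so 0 × 18 + 0 × 2 = 0 labels have been skipped so far.
Adding those back, label number 1050 + 0 = 1050 at 30 labels/s is 35 s + 0 f = 0 h 0 min 35 s frame 0, i.e. 00:00:35;00.

00:00:35;00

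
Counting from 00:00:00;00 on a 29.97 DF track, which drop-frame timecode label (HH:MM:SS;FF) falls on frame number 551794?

Ten DF minutes hold 17982 frames, so frame 551794 lies in block 30 (frames 539460–557441) with 12334 frames into that block.
The block's first minute is 1800 frames and the rest 1798 each; 12334 frames reaches minute 6, so 30 × 18 + 6 × 2 = 552 labels have been skipped so far.
Adding those back, label number 551794 + 552 = 552346 at 30 labels/s is 18411 s + 16 f = 5 h 6 min 51 s frame 16, i.e. 05:06:51;16.

05:06:51;16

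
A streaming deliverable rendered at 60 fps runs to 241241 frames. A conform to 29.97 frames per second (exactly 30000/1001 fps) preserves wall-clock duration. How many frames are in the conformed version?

120500 frames

Target frames = source frames × (target rate / source rate) = 241241 × (30000/1001)/(60) = 241241 × 500/1001 = 120500.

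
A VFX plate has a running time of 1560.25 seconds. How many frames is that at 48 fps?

74892 frames

Frames = 1560.25 × 48 = 74892.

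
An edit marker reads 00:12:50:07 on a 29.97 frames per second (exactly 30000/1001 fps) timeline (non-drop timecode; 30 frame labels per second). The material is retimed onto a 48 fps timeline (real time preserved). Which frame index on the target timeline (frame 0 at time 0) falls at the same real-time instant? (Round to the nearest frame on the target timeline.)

Source frame index: (0×3600 + 12×60 + 50) × 30 + 7 = 23107.
Real time: 23107 / (30000/1001) = 23130107/30000 s.
Target frame: (23130107/30000) × (48) = 23130107/625 ≈ 37008.171 → 37008.

frame 37008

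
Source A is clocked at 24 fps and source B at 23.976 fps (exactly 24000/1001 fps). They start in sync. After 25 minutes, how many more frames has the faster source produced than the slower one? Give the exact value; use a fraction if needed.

25 min = 1500 s.
A emits 24 × 1500 = 36000 frames; B emits 24000/1001 × 1500 = 36000000/1001.
Difference = 36000/1001 frames (≈ 35.9640); B is behind A.

36000/1001 frames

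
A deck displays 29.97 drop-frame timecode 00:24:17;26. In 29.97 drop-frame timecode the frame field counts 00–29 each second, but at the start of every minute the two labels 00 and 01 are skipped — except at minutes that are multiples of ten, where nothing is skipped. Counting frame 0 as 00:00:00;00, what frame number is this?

Complete 10-minute blocks: 2, each 17982 frames → 35964.
Remaining 4 whole minutes in the current block: 1800 + 3 × 1798 = 7194 frames.
Within the current minute: 17 × 30 + 26 − 2 = 534 (labels ;00/;01 skipped at this minute). Total = 35964 + 7194 + 534 = 43692.

43692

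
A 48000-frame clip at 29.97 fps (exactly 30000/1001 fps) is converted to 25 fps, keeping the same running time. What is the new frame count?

Target frames = source frames × (target rate / source rate) = 48000 × (25)/(30000/1001) = 48000 × 1001/1200 = 40040.

40040 frames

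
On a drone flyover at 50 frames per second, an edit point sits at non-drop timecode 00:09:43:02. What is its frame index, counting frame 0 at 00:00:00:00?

Total seconds to the label: (0 × 3600 + 9 × 60 + 43) = 583.
Frame index = 583 × 50 + 2 = 29152.

frame 29152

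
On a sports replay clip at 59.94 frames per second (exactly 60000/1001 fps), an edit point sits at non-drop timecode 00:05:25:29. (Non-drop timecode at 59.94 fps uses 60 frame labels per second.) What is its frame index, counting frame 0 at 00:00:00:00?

Total seconds to the label: (0 × 3600 + 5 × 60 + 25) = 325.
Frame index = 325 × 60 + 29 = 19529.

19529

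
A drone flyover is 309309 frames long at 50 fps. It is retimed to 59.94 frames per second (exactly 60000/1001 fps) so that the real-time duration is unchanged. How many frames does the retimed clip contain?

Target frames = source frames × (target rate / source rate) = 309309 × (60000/1001)/(50) = 309309 × 1200/1001 = 370800.

370800 frames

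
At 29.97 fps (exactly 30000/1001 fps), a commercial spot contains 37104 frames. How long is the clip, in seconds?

Running time = 37104 / (30000/1001) = 1238.0368 s.

1238.0368 seconds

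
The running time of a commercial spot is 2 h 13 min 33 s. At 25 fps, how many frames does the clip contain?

200325 frames

2 h 13 min 33 s = 8013 s.
Frames = 8013 × 25 = 200325.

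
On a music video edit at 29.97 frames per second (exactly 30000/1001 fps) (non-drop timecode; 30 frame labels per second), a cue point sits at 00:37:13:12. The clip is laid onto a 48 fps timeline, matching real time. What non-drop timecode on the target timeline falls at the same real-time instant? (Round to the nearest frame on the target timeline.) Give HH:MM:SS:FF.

Source frame index: (0×3600 + 37×60 + 13) × 30 + 12 = 67002.
Real time: 67002 / (30000/1001) = 11178167/5000 s.
Target frame: (11178167/5000) × (48) = 67069002/625 ≈ 107310.403 → 107310.
At 48 labels/s: frame 107310 → 00:37:15:30.

00:37:15:30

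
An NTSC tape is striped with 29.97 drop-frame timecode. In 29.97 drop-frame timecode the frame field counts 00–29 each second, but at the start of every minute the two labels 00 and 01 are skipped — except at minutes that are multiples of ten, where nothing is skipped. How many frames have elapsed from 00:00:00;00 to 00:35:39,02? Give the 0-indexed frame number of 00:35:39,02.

Complete 10-minute blocks: 3, each 17982 frames → 53946.
Remaining 5 whole minutes in the current block: 1800 + 4 × 1798 = 8992 frames.
Within the current minute: 39 × 30 + 2 − 2 = 1170 (labels ;00/;01 skipped at this minute). Total = 53946 + 8992 + 1170 = 64108.

64108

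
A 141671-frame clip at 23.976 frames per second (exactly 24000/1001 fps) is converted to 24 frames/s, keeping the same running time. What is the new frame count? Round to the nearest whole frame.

Frames at target rate = 141671 × (24) / (24000/1001) = 141812671/1000 ≈ 141812.671.
Nearest whole frame: 141813.

141813 frames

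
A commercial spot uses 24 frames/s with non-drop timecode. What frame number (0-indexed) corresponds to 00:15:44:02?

Total seconds to the label: (0 × 3600 + 15 × 60 + 44) = 944.
Frame index = 944 × 24 + 2 = 22658.

frame 22658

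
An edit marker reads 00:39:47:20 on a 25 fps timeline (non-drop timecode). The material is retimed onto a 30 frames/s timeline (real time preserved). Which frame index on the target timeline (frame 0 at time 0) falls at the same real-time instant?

Source frame index: (0×3600 + 39×60 + 47) × 25 + 20 = 59695.
Real time: 59695 / (25) = 11939/5 s.
Target frame: (11939/5) × (30) = 71634.

frame 71634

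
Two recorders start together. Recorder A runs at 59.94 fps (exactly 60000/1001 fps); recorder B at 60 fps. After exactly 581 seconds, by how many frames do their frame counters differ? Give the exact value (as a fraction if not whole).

4980/143 frames

A emits 60000/1001 × 581 = 4980000/143 frames; B emits 60 × 581 = 34860.
Difference = 4980/143 frames (≈ 34.8252); B is ahead of A.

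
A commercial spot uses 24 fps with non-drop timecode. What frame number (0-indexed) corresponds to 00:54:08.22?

Total seconds to the label: (0 × 3600 + 54 × 60 + 8) = 3248.
Frame index = 3248 × 24 + 22 = 77974.

frame 77974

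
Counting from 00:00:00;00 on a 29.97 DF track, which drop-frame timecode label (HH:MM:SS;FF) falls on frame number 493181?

Ten DF minutes hold 17982 frames, so frame 493181 lies in block 27 (frames 485514–503495) with 7667 frames into that block.
The block's first minute is 1800 frames and the rest 1798 each; 7667 frames reaches minute 4, so 27 × 18 + 4 × 2 = 494 labels have been skipped so far.
Adding those back, label number 493181 + 494 = 493675 at 30 labels/s is 16455 s + 25 f = 4 h 34 min 15 s frame 25, i.e. 04:34:15;25.

04:34:15;25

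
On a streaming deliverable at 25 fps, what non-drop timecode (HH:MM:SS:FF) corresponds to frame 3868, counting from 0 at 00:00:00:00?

3868 ÷ 25 = 154 full seconds, remainder 18 frames.
154 s = 0 h 2 min 34 s.
Timecode: 00:02:34:18.

00:02:34:18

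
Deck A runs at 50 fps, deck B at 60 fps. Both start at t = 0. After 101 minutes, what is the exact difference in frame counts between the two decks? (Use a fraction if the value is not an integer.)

101 min = 6060 s.
A emits 50 × 6060 = 303000 frames; B emits 60 × 6060 = 363600.
Difference = 60600 frames; B is ahead of A.

60600 frames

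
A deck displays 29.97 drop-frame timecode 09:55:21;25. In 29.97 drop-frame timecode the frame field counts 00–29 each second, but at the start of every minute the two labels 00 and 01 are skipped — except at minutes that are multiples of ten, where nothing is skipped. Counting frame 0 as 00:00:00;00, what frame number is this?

Complete 10-minute blocks: 59, each 17982 frames → 1060938.
Remaining 5 whole minutes in the current block: 1800 + 4 × 1798 = 8992 frames.
Within the current minute: 21 × 30 + 25 − 2 = 653 (labels ;00/;01 skipped at this minute). Total = 1060938 + 8992 + 653 = 1070583.

1070583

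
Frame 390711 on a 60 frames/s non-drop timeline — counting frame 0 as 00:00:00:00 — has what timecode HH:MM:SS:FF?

390711 ÷ 60 = 6511 full seconds, remainder 51 frames.
6511 s = 1 h 48 min 31 s.
Timecode: 01:48:31:51.

01:48:31:51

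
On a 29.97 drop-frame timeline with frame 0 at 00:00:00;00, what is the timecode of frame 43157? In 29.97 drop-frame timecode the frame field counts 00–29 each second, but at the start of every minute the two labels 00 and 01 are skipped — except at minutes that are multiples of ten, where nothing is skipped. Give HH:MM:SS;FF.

Each 10-minute DF block holds 10 × 60 × 30 − 9 × 2 = 17982 frames. 43157 ÷ 17982 → 2 full blocks, remainder 7193.
Within the partial block the first minute is 1800 frames and each further minute 1798, so 3 further minute boundaries passed. Total skipped labels = 18 × 2 + 2 × 3 = 42.
Non-drop label index = 43157 + 42 = 43199; at 30 labels/s that is 00:23:59:29, i.e. DF 00:23:59;29.

00:23:59;29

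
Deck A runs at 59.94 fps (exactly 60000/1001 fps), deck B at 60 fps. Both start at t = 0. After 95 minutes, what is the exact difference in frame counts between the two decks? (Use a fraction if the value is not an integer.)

342000/1001 frames

95 min = 5700 s.
A emits 60000/1001 × 5700 = 342000000/1001 frames; B emits 60 × 5700 = 342000.
Difference = 342000/1001 frames (≈ 341.6583); B is ahead of A.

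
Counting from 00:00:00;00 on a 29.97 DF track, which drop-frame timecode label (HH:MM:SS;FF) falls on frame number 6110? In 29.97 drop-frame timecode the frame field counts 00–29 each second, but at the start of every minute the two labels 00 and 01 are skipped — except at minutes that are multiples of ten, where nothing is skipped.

Ten DF minutes hold 17982 frames, so frame 6110 lies in block 0 (frames 0–17981) with 6110 frames into that block.
The block's first minute is 1800 frames and the rest 1798 each; 6110 frames reaches minute 3, so 0 × 18 + 3 × 2 = 6 labels have been skipped so far.
Adding those back, label number 6110 + 6 = 6116 at 30 labels/s is 203 s + 26 f = 0 h 3 min 23 s frame 26, i.e. 00:03:23;26.

00:03:23;26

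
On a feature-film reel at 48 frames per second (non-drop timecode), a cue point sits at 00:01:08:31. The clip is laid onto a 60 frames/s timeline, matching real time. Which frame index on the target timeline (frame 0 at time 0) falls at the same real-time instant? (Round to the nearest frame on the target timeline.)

frame 4119

Source frame index: (0×3600 + 1×60 + 8) × 48 + 31 = 3295.
Real time: 3295 / (48) = 3295/48 s.
Target frame: (3295/48) × (60) = 16475/4 ≈ 4118.750 → 4119.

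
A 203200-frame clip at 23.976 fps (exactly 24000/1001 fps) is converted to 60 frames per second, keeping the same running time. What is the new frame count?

508508 frames

Target frames = source frames × (target rate / source rate) = 203200 × (60)/(24000/1001) = 203200 × 1001/400 = 508508.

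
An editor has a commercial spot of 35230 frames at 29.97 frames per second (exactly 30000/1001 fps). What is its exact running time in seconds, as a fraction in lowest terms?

3526523/3000 seconds

Running time = 35230 ÷ (30000/1001) = 35230 × 1001/30000 = 3526523/3000 s.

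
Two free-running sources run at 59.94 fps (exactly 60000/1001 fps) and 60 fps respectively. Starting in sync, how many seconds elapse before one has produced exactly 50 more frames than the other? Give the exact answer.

5005/6 seconds

The gap grows by |60 − 60000/1001| = 60/1001 frames per second.
Time for a 50-frame gap: 50 ÷ (60/1001) = 5005/6 s.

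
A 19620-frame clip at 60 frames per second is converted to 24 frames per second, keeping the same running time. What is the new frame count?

7848 frames

Target frames = source frames × (target rate / source rate) = 19620 × (24)/(60) = 19620 × 2/5 = 7848.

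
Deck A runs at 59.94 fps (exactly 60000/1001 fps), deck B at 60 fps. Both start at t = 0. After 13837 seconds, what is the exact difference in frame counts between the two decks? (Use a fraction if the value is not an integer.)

A emits 60000/1001 × 13837 = 830220000/1001 frames; B emits 60 × 13837 = 830220.
Difference = 830220/1001 frames (≈ 829.3906); B is ahead of A.

830220/1001 frames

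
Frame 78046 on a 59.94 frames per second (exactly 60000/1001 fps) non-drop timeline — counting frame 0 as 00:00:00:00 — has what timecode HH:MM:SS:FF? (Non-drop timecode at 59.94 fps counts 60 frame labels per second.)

78046 ÷ 60 = 1300 full seconds, remainder 46 frames.
1300 s = 0 h 21 min 40 s.
Timecode: 00:21:40:46.

00:21:40:46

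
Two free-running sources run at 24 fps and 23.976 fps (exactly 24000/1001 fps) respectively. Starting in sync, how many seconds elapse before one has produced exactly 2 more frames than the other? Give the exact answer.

1001/12 seconds

The gap grows by |24000/1001 − 24| = 24/1001 frames per second.
Time for a 2-frame gap: 2 ÷ (24/1001) = 1001/12 s.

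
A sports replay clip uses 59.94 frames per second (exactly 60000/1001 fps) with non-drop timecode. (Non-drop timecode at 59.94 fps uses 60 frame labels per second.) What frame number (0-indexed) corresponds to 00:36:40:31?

frame 132031

Total seconds to the label: (0 × 3600 + 36 × 60 + 40) = 2200.
Frame index = 2200 × 60 + 31 = 132031.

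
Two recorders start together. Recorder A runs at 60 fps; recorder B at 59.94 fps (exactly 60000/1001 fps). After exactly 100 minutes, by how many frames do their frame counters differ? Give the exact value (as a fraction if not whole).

100 min = 6000 s.
A emits 60 × 6000 = 360000 frames; B emits 60000/1001 × 6000 = 360000000/1001.
Difference = 360000/1001 frames (≈ 359.6404); B is behind A.

360000/1001 frames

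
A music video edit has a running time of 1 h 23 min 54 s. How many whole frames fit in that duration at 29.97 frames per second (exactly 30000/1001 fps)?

150869 frames

1 h 23 min 54 s = 5034 s.
Frames = 5034 × 30000/1001 = 151020000/1001 ≈ 150869.1309.
Complete frames: 150869.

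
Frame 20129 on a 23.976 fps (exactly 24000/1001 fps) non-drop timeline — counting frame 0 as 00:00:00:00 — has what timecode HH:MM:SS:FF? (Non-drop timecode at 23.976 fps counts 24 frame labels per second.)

20129 ÷ 24 = 838 full seconds, remainder 17 frames.
838 s = 0 h 13 min 58 s.
Timecode: 00:13:58:17.

00:13:58:17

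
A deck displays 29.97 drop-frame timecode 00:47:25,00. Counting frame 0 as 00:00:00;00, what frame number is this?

Complete 10-minute blocks: 4, each 17982 frames → 71928.
Remaining 7 whole minutes in the current block: 1800 + 6 × 1798 = 12588 frames.
Within the current minute: 25 × 30 + 0 − 2 = 748 (labels ;00/;01 skipped at this minute). Total = 71928 + 12588 + 748 = 85264.

85264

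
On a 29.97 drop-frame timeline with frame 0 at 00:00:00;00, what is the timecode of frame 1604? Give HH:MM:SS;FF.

00:00:53;14

Ten DF minutes hold 17982 frames, so frame 1604 lies in block 0 (frames 0–17981) with 1604 frames into that block.
The block's first minute is 1800 frames and the rest 1798 each; 1604 frames reaches minute 0, so 0 × 18 + 0 × 2 = 0 labels have been skipped so far.
Adding those back, label number 1604 + 0 = 1604 at 30 labels/s is 53 s + 14 f = 0 h 0 min 53 s frame 14, i.e. 00:00:53;14.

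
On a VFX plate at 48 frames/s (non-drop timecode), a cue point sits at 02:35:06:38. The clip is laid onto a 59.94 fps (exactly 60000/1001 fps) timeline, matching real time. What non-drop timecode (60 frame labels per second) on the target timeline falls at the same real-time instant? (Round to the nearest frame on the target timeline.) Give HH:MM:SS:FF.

Source frame index: (2×3600 + 35×60 + 6) × 48 + 38 = 446726.
Real time: 446726 / (48) = 223363/24 s.
Target frame: (223363/24) × (60000/1001) = 79772500/143 ≈ 557849.650 → 557850.
At 60 labels/s: frame 557850 → 02:34:57:30.

02:34:57:30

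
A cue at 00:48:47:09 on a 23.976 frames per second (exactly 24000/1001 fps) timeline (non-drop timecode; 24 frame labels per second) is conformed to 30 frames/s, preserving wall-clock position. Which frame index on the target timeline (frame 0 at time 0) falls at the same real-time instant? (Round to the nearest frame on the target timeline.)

Source frame index: (0×3600 + 48×60 + 47) × 24 + 9 = 70257.
Real time: 70257 / (24000/1001) = 23442419/8000 s.
Target frame: (23442419/8000) × (30) = 70327257/800 ≈ 87909.071 → 87909.

frame 87909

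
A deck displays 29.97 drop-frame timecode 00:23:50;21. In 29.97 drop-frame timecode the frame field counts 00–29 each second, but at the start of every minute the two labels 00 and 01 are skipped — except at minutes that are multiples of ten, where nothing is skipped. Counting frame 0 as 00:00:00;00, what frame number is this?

Complete 10-minute blocks: 2, each 17982 frames → 35964.
Remaining 3 whole minutes in the current block: 1800 + 2 × 1798 = 5396 frames.
Within the current minute: 50 × 30 + 21 − 2 = 1519 (labels ;00/;01 skipped at this minute). Total = 35964 + 5396 + 1519 = 42879.

42879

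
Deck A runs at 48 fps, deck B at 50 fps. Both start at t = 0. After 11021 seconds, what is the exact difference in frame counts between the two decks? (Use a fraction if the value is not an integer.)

A emits 48 × 11021 = 529008 frames; B emits 50 × 11021 = 551050.
Difference = 22042 frames; B is ahead of A.

22042 frames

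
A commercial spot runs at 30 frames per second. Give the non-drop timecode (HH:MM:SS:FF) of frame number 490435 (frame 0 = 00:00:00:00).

490435 ÷ 30 = 16347 full seconds, remainder 25 frames.
16347 s = 4 h 32 min 27 s.
Timecode: 04:32:27:25.

04:32:27:25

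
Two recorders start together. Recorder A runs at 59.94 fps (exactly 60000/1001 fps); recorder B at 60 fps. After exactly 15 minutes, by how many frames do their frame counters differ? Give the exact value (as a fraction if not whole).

54000/1001 frames

15 min = 900 s.
A emits 60000/1001 × 900 = 54000000/1001 frames; B emits 60 × 900 = 54000.
Difference = 54000/1001 frames (≈ 53.9461); B is ahead of A.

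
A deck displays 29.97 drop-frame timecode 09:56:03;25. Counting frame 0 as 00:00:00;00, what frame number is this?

Complete 10-minute blocks: 59, each 17982 frames → 1060938.
Remaining 6 whole minutes in the current block: 1800 + 5 × 1798 = 10790 frames.
Within the current minute: 3 × 30 + 25 − 2 = 113 (labels ;00/;01 skipped at this minute). Total = 1060938 + 10790 + 113 = 1071841.

1071841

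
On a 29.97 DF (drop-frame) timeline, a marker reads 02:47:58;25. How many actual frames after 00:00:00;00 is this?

302063

As if non-drop at 30 labels/s: (2 × 3600 + 47 × 60 + 58) × 30 + 25 = 302365.
Minute boundaries passed: 167; those not divisible by 10: 167 − 16 = 151; dropped labels = 2 × 151 = 302.
Actual frame index = 302365 − 302 = 302063.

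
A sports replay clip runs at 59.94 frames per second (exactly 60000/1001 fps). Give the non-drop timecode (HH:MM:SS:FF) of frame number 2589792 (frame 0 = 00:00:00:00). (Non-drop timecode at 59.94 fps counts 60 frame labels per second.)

11:59:23:12

2589792 ÷ 60 = 43163 full seconds, remainder 12 frames.
43163 s = 11 h 59 min 23 s.
Timecode: 11:59:23:12.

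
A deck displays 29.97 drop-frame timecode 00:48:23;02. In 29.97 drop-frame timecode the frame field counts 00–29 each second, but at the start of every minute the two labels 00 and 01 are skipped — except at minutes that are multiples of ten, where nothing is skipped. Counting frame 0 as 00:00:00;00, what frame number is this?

87004

As if non-drop at 30 labels/s: (0 × 3600 + 48 × 60 + 23) × 30 + 2 = 87092.
Minute boundaries passed: 48; those not divisible by 10: 48 − 4 = 44; dropped labels = 2 × 44 = 88.
Actual frame index = 87092 − 88 = 87004.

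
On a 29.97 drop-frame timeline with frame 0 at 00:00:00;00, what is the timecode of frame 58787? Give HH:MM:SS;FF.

00:32:41;15

Each 10-minute DF block holds 10 × 60 × 30 − 9 × 2 = 17982 frames. 58787 ÷ 17982 → 3 full blocks, remainder 4841.
Within the partial block the first minute is 1800 frames and each further minute 1798, so 2 further minute boundaries passed. Total skipped labels = 18 × 3 + 2 × 2 = 58.
Non-drop label index = 58787 + 58 = 58845; at 30 labels/s that is 00:32:41:15, i.e. DF 00:32:41;15.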